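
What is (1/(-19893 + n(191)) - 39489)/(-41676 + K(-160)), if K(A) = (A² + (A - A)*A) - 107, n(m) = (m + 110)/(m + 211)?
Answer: 315781094367/129410353355 ≈ 2.4402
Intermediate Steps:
n(m) = (110 + m)/(211 + m)
K(A) = -107 + A² (K(A) = (A² + 0*A) - 107 = (A² + 0) - 107 = A² - 107 = -107 + A²)
(1/(-19893 + n(191)) - 39489)/(-41676 + K(-160)) = (1/(-19893 + (110 + 191)/(211 + 191)) - 39489)/(-41676 + (-107 + (-160)²)) = (1/(-19893 + 301/402) - 39489)/(-41676 + (-107 + 25600)) = (1/(-19893 + (1/402)*301) - 39489)/(-41676 + 25493) = (1/(-19893 + 301/402) - 39489)/(-16183) = (1/(-7996685/402) - 39489)*(-1/16183) = (-402/7996685 - 39489)*(-1/16183) = -315781094367/7996685*(-1/16183) = 315781094367/129410353355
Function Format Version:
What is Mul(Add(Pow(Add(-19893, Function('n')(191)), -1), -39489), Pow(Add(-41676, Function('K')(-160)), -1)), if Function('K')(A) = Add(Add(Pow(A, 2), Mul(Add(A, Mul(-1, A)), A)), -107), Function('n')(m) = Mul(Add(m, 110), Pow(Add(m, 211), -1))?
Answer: Rational(315781094367, 129410353355) ≈ 2.4402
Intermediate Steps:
Function('n')(m) = Mul(Pow(Add(211, m), -1), Add(110, m)) (Function('n')(m) = Mul(Add(110, m), Pow(Add(211, m), -1)) = Mul(Pow(Add(211, m), -1), Add(110, m)))
Function('K')(A) = Add(-107, Pow(A, 2)) (Function('K')(A) = Add(Add(Pow(A, 2), Mul(0, A)), -107) = Add(Add(Pow(A, 2), 0), -107) = Add(Pow(A, 2), -107) = Add(-107, Pow(A, 2)))
Mul(Add(Pow(Add(-19893, Function('n')(191)), -1), -39489), Pow(Add(-41676, Function('K')(-160)), -1)) = Mul(Add(Pow(Add(-19893, Mul(Pow(Add(211, 191), -1), Add(110, 191))), -1), -39489), Pow(Add(-41676, Add(-107, Pow(-160, 2))), -1)) = Mul(Add(Pow(Add(-19893, Mul(Pow(402, -1), 301)), -1), -39489), Pow(Add(-41676, Add(-107, 25600)), -1)) = Mul(Add(Pow(Add(-19893, Mul(Rational(1, 402), 301)), -1), -39489), Pow(Add(-41676, 25493), -1)) = Mul(Add(Pow(Add(-19893, Rational(301, 402)), -1), -39489), Pow(-16183, -1)) = Mul(Add(Pow(Rational(-7996685, 402), -1), -39489), Rational(-1, 16183)) = Mul(Add(Rational(-402, 7996685), -39489), Rational(-1, 16183)) = Mul(Rational(-315781094367, 7996685), Rational(-1, 16183)) = Rational(315781094367, 129410353355)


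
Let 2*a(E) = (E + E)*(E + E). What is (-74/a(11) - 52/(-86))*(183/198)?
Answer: 94855/343398 ≈ 0.27622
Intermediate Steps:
a(E) = 2*E² (a(E) = ((E + E)*(E + E))/2 = ((2*E)*(2*E))/2 = (4*E²)/2 = 2*E²)
(-74/a(11) - 52/(-86))*(183/198) = (-74/(2*11²) - 52/(-86))*(183/198) = (-74/(2*121) - 52*(-1/86))*(183*(1/198)) = (-74/242 + 26/43)*(61/66) = (-74*1/242 + 26/43)*(61/66) = (-37/121 + 26/43)*(61/66) = (1555/5203)*(61/66) = 94855/343398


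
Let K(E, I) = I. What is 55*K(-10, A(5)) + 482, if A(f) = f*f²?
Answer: 7357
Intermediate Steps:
A(f) = f³
55*K(-10, A(5)) + 482 = 55*5³ + 482 = 55*125 + 482 = 6875 + 482 = 7357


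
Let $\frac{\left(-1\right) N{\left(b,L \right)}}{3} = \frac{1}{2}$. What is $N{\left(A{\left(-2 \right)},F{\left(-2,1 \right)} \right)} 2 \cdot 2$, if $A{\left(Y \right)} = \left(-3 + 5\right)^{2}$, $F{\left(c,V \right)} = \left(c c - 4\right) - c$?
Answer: $-6$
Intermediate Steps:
$F{\left(c,V \right)} = -4 + c^{2} - c$ ($F{\left(c,V \right)} = \left(c^{2} - 4\right) - c = \left(-4 + c^{2}\right) - c = -4 + c^{2} - c$)
$A{\left(Y \right)} = 4$ ($A{\left(Y \right)} = 2^{2} = 4$)
$N{\left(b,L \right)} = - \frac{3}{2}$
$N{\left(A{\left(-2 \right)},F{\left(-2,1 \right)} \right)} 2 \cdot 2 = \left(- \frac{3}{2}\right) 2 \cdot 2 = \left(-3\right) 2 = -6$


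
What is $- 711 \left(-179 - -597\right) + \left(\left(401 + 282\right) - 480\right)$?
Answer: $-296995$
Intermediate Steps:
$- 711 \left(-179 - -597\right) + \left(\left(401 + 282\right) - 480\right) = - 711 \left(-179 + 597\right) + \left(683 - 480\right) = \left(-711\right) 418 + 203 = -297198 + 203 = -296995$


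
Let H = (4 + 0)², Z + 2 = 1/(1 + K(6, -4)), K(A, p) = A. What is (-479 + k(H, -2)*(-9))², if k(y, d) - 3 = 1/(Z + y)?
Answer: 31058329/121 ≈ 2.5668e+5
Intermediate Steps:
Z = -13/7 (Z = -2 + 1/(1 + 6) = -2 + 1/7 = -2 + ⅐ = -13/7 ≈ -1.8571)
H = 16 (H = 4² = 16)
k(y, d) = 3 + 1/(-13/7 + y)
(-479 + k(H, -2)*(-9))² = (-479 + ((-32 + 21*16)/(-13 + 7*16))*(-9))² = (-479 + ((-32 + 336)/(-13 + 112))*(-9))² = (-479 + (304/99)*(-9))² = (-479 - 304/11)² = (-5573/11)² = 31058329/121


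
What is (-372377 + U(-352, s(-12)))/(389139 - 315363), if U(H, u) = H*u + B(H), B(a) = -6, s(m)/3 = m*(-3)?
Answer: -410399/73776 ≈ -5.5628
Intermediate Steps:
s(m) = -9*m (s(m) = 3*(m*(-3)) = 3*(-3*m) = -9*m)
U(H, u) = -6 + H*u (U(H, u) = H*u - 6 = -6 + H*u)
(-372377 + U(-352, s(-12)))/(389139 - 315363) = (-372377 + (-6 - (-3168)*(-12)))/(389139 - 315363) = (-372377 + (-6 - 352*108))/73776 = (-372377 + (-6 - 38016))*(1/73776) = (-372377 - 38022)*(1/73776) = -410399*1/73776 = -410399/73776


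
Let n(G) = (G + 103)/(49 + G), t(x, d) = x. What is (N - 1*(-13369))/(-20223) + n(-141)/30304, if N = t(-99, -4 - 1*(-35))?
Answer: -18497783443/28190538432 ≈ -0.65617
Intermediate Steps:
N = -99
n(G) = (103 + G)/(49 + G)
(N - 1*(-13369))/(-20223) + n(-141)/30304 = (-99 - 1*(-13369))/(-20223) + ((103 - 141)/(49 - 141))/30304 = (-99 + 13369)*(-1/20223) + (-38/(-92))*(1/30304) = 13270*(-1/20223) - 1/92*(-38)*(1/30304) = -13270/20223 + (19/46)*(1/30304) = -13270/20223 + 19/1393984 = -18497783443/28190538432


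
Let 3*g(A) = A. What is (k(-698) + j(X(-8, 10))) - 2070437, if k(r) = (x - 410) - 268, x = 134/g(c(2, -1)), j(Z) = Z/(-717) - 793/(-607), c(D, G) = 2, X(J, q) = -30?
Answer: -300433511125/145073 ≈ -2.0709e+6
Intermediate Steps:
g(A) = A/3
j(Z) = 793/607 - Z/717 (j(Z) = Z*(-1/717) - 793*(-1/607) = -Z/717 + 793/607 = 793/607 - Z/717)
x = 201 (x = 134/(((⅓)*2)) = 134/(⅔) = 134*(3/2) = 201)
k(r) = -477 (k(r) = (201 - 410) - 268 = -209 - 268 = -477)
(k(-698) + j(X(-8, 10))) - 2070437 = (-477 + (793/607 - 1/717*(-30))) - 2070437 = (-477 + (793/607 + 10/239)) - 2070437 = (-477 + 195597/145073) - 2070437 = -69004224/145073 - 2070437 = -300433511125/145073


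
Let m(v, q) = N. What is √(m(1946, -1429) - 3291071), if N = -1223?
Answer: I*√3292294 ≈ 1814.5*I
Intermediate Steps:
m(v, q) = -1223
√(m(1946, -1429) - 3291071) = √(-1223 - 3291071) = √(-3292294) = I*√3292294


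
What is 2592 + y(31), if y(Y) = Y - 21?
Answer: 2602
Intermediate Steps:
y(Y) = -21 + Y
2592 + y(31) = 2592 + (-21 + 31) = 2592 + 10 = 2602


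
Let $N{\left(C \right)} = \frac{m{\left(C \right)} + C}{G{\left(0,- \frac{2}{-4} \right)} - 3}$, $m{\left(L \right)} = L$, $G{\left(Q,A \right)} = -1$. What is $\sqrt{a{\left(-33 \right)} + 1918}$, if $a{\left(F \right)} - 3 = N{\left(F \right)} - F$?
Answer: $\frac{\sqrt{7882}}{2} \approx 44.39$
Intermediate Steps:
$N{\left(C \right)} = - \frac{C}{2}$ ($N{\left(C \right)} = \frac{C + C}{-1 - 3} = \frac{2 C}{-4} = 2 C \left(- \frac{1}{4}\right) = - \frac{C}{2}$)
$a{\left(F \right)} = 3 - \frac{3 F}{2}$
$\sqrt{a{\left(-33 \right)} + 1918} = \sqrt{\left(3 - - \frac{99}{2}\right) + 1918} = \sqrt{\left(3 + \frac{99}{2}\right) + 1918} = \sqrt{\frac{105}{2} + 1918} = \sqrt{\frac{3941}{2}} = \frac{\sqrt{7882}}{2}$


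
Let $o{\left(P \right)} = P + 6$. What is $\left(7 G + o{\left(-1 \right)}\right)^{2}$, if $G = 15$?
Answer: $12100$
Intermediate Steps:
$o{\left(P \right)} = 6 + P$
$\left(7 G + o{\left(-1 \right)}\right)^{2} = \left(7 \cdot 15 + \left(6 - 1\right)\right)^{2} = \left(105 + 5\right)^{2} = 110^{2} = 12100$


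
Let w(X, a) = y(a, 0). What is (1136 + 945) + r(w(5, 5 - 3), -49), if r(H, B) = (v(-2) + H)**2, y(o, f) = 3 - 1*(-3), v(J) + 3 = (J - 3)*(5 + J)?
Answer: 2225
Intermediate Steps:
v(J) = -3 + (-3 + J)*(5 + J) (v(J) = -3 + (J - 3)*(5 + J) = -3 + (-3 + J)*(5 + J))
y(o, f) = 6 (y(o, f) = 3 + 3 = 6)
w(X, a) = 6
r(H, B) = (-18 + H)**2 (r(H, B) = ((-18 + (-2)**2 + 2*(-2)) + H)**2 = ((-18 + 4 - 4) + H)**2 = (-18 + H)**2)
(1136 + 945) + r(w(5, 5 - 3), -49) = (1136 + 945) + (-18 + 6)**2 = 2081 + (-12)**2 = 2081 + 144 = 2225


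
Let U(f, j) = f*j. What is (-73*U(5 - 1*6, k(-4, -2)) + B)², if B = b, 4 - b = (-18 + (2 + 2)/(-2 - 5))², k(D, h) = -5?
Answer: 1196398921/2401 ≈ 4.9829e+5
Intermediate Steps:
b = -16704/49 (b = 4 - (-18 + (2 + 2)/(-2 - 5))² = 4 - (-18 + 4/(-7))² = 4 - (-18 + 4*(-⅐))² = 4 - (-18 - 4/7)² = 4 - (-130/7)² = 4 - 1*16900/49 = 4 - 16900/49 = -16704/49 ≈ -340.90)
B = -16704/49 ≈ -340.90
(-73*U(5 - 1*6, k(-4, -2)) + B)² = (-73*(5 - 1*6)*(-5) - 16704/49)² = (-73*(5 - 6)*(-5) - 16704/49)² = (-(-73)*(-5) - 16704/49)² = (-73*5 - 16704/49)² = (-365 - 16704/49)² = (-34589/49)² = 1196398921/2401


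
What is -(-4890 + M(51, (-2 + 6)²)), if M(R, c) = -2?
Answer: 4892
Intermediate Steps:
-(-4890 + M(51, (-2 + 6)²)) = -(-4890 - 2) = -1*(-4892) = 4892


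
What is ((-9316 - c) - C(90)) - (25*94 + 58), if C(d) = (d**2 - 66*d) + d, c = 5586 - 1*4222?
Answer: -15338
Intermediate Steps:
c = 1364 (c = 5586 - 4222 = 1364)
C(d) = d**2 - 65*d
((-9316 - c) - C(90)) - (25*94 + 58) = ((-9316 - 1*1364) - 90*(-65 + 90)) - (25*94 + 58) = ((-9316 - 1364) - 90*25) - (2350 + 58) = (-10680 - 1*2250) - 1*2408 = (-10680 - 2250) - 2408 = -12930 - 2408 = -15338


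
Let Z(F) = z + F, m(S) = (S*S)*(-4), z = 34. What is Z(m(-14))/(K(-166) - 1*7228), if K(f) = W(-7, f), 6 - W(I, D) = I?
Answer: 50/481 ≈ 0.10395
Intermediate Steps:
W(I, D) = 6 - I
K(f) = 13 (K(f) = 6 - 1*(-7) = 6 + 7 = 13)
m(S) = -4*S² (m(S) = S²*(-4) = -4*S²)
Z(F) = 34 + F
Z(m(-14))/(K(-166) - 1*7228) = (34 - 4*(-14)²)/(13 - 1*7228) = (34 - 4*196)/(13 - 7228) = (34 - 784)/(-7215) = -750*(-1/7215) = 50/481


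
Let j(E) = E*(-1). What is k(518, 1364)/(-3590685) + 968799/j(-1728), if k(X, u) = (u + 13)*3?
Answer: 128838699961/229803840 ≈ 560.65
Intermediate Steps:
j(E) = -E
k(X, u) = 39 + 3*u (k(X, u) = (13 + u)*3 = 39 + 3*u)
k(518, 1364)/(-3590685) + 968799/j(-1728) = (39 + 3*1364)/(-3590685) + 968799/((-1*(-1728))) = (39 + 4092)*(-1/3590685) + 968799/1728 = 4131*(-1/3590685) + 968799*(1/1728) = -459/398965 + 322933/576 = 128838699961/229803840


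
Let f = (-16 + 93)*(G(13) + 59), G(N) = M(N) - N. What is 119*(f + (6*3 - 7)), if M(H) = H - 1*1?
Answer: 532763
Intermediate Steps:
M(H) = -1 + H (M(H) = H - 1 = -1 + H)
G(N) = -1 (G(N) = (-1 + N) - N = -1)
f = 4466 (f = (-16 + 93)*(-1 + 59) = 77*58 = 4466)
119*(f + (6*3 - 7)) = 119*(4466 + (6*3 - 7)) = 119*(4466 + (18 - 7)) = 119*(4466 + 11) = 119*4477 = 532763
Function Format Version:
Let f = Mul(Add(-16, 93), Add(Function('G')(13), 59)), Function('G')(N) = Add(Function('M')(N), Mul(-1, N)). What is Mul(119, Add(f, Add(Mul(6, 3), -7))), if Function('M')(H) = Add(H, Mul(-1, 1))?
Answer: 532763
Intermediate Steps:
Function('M')(H) = Add(-1, H) (Function('M')(H) = Add(H, -1) = Add(-1, H))
Function('G')(N) = -1 (Function('G')(N) = Add(Add(-1, N), Mul(-1, N)) = -1)
f = 4466 (f = Mul(Add(-16, 93), Add(-1, 59)) = Mul(77, 58) = 4466)
Mul(119, Add(f, Add(Mul(6, 3), -7))) = Mul(119, Add(4466, Add(Mul(6, 3), -7))) = Mul(119, Add(4466, Add(18, -7))) = Mul(119, Add(4466, 11)) = Mul(119, 4477) = 532763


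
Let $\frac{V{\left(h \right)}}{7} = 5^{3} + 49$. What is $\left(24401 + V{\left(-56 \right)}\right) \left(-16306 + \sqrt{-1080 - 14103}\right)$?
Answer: $-417743414 + 76857 i \sqrt{1687} \approx -4.1774 \cdot 10^{8} + 3.1568 \cdot 10^{6} i$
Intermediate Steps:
$V{\left(h \right)} = 1218$ ($V{\left(h \right)} = 7 \left(5^{3} + 49\right) = 7 \left(125 + 49\right) = 7 \cdot 174 = 1218$)
$\left(24401 + V{\left(-56 \right)}\right) \left(-16306 + \sqrt{-1080 - 14103}\right) = \left(24401 + 1218\right) \left(-16306 + \sqrt{-1080 - 14103}\right) = 25619 \left(-16306 + \sqrt{-15183}\right) = 25619 \left(-16306 + 3 i \sqrt{1687}\right) = -417743414 + 76857 i \sqrt{1687}$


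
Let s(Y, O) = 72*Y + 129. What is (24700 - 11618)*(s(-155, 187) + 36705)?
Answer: 335867268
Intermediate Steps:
s(Y, O) = 129 + 72*Y
(24700 - 11618)*(s(-155, 187) + 36705) = (24700 - 11618)*((129 + 72*(-155)) + 36705) = 13082*((129 - 11160) + 36705) = 13082*(-11031 + 36705) = 13082*25674 = 335867268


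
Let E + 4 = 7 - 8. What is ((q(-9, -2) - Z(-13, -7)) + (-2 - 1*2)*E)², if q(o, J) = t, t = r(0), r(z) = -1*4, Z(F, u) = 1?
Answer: 225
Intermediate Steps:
r(z) = -4
E = -5 (E = -4 + (7 - 8) = -4 - 1 = -5)
t = -4
q(o, J) = -4
((q(-9, -2) - Z(-13, -7)) + (-2 - 1*2)*E)² = ((-4 - 1*1) + (-2 - 1*2)*(-5))² = ((-4 - 1) + (-2 - 2)*(-5))² = (-5 - 4*(-5))² = (-5 + 20)² = 15² = 225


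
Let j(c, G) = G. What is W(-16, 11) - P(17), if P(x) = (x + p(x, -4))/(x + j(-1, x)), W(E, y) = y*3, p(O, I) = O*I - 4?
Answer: 1177/34 ≈ 34.618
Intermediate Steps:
p(O, I) = -4 + I*O (p(O, I) = I*O - 4 = -4 + I*O)
W(E, y) = 3*y
P(x) = (-4 - 3*x)/(2*x) (P(x) = (x + (-4 - 4*x))/(x + x) = (-4 - 3*x)/((2*x)) = (-4 - 3*x)*(1/(2*x)) = (-4 - 3*x)/(2*x))
W(-16, 11) - P(17) = 3*11 - (-3/2 - 2/17) = 33 - (-3/2 - 2*1/17) = 33 - (-3/2 - 2/17) = 33 - 1*(-55/34) = 33 + 55/34 = 1177/34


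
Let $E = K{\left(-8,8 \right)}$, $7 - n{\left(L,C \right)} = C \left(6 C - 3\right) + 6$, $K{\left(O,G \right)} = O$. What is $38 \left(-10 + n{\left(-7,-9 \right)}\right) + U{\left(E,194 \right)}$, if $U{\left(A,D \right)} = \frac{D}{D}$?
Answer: $-19835$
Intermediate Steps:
$n{\left(L,C \right)} = 1 - C \left(-3 + 6 C\right)$ ($n{\left(L,C \right)} = 7 - \left(C \left(6 C - 3\right) + 6\right) = 7 - \left(C \left(-3 + 6 C\right) + 6\right) = 7 - \left(6 + C \left(-3 + 6 C\right)\right) = 1 - C \left(-3 + 6 C\right)$)
$E = -8$
$U{\left(A,D \right)} = 1$
$38 \left(-10 + n{\left(-7,-9 \right)}\right) + U{\left(E,194 \right)} = 38 \left(-10 + \left(1 - 6 \left(-9\right)^{2} + 3 \left(-9\right)\right)\right) + 1 = 38 \left(-10 - 512\right) + 1 = 38 \left(-522\right) + 1 = -19836 + 1 = -19835$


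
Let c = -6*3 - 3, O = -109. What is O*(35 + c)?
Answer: -1526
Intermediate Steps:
c = -21 (c = -18 - 3 = -21)
O*(35 + c) = -109*(35 - 21) = -109*14 = -1526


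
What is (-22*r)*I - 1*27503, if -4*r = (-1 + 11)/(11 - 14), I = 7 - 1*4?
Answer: -27558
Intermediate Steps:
I = 3 (I = 7 - 4 = 3)
r = ⅚ (r = -(-1 + 11)/(4*(11 - 14)) = -5/(2*(-3)) = -5*(-1)/(2*3) = -¼*(-10/3) = ⅚ ≈ 0.83333)
(-22*r)*I - 1*27503 = -22*⅚*3 - 1*27503 = -55/3*3 - 27503 = -55 - 27503 = -27558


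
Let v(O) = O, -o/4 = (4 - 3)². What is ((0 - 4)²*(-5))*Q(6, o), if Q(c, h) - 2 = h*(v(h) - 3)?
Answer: -2400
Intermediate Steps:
o = -4 (o = -4*(4 - 3)² = -4*1² = -4*1 = -4)
Q(c, h) = 2 + h*(-3 + h) (Q(c, h) = 2 + h*(h - 3) = 2 + h*(-3 + h))
((0 - 4)²*(-5))*Q(6, o) = ((0 - 4)²*(-5))*(2 + (-4)² - 3*(-4)) = ((-4)²*(-5))*(2 + 16 + 12) = (16*(-5))*30 = -80*30 = -2400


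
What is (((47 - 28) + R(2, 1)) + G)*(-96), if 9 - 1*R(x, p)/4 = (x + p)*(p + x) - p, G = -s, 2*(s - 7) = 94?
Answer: 2976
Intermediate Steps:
s = 54 (s = 7 + (½)*94 = 7 + 47 = 54)
G = -54 (G = -1*54 = -54)
R(x, p) = 36 - 4*(p + x)² + 4*p (R(x, p) = 36 - 4*((x + p)*(p + x) - p) = 36 - 4*((p + x)*(p + x) - p) = 36 - 4*((p + x)² - p) = 36 + (-4*(p + x)² + 4*p) = 36 - 4*(p + x)² + 4*p)
(((47 - 28) + R(2, 1)) + G)*(-96) = (((47 - 28) + (36 - 4*(1 + 2)² + 4*1)) - 54)*(-96) = ((19 + (36 - 4*3² + 4)) - 54)*(-96) = ((19 + (36 - 4*9 + 4)) - 54)*(-96) = ((19 + (36 - 36 + 4)) - 54)*(-96) = ((19 + 4) - 54)*(-96) = (23 - 54)*(-96) = -31*(-96) = 2976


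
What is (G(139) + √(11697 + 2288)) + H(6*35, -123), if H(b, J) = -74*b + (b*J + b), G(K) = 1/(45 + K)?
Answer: -7573439/184 + √13985 ≈ -41042.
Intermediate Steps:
H(b, J) = -73*b + J*b (H(b, J) = -74*b + (J*b + b) = -74*b + (b + J*b) = -73*b + J*b)
(G(139) + √(11697 + 2288)) + H(6*35, -123) = (1/(45 + 139) + √(11697 + 2288)) + (6*35)*(-73 - 123) = (1/184 + √13985) + 210*(-196) = (1/184 + √13985) - 41160 = -7573439/184 + √13985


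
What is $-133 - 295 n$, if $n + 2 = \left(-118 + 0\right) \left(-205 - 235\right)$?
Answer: $-15315943$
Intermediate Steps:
$n = 51918$ ($n = -2 + \left(-118 + 0\right) \left(-205 - 235\right) = -2 - -51920 = -2 + 51920 = 51918$)
$-133 - 295 n = -133 - 15315810 = -15315943$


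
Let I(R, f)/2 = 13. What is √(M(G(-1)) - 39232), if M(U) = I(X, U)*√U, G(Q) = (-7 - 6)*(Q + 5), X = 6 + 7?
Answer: 2*√(-9808 + 13*I*√13) ≈ 0.47329 + 198.07*I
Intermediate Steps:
X = 13
I(R, f) = 26 (I(R, f) = 2*13 = 26)
G(Q) = -65 - 13*Q (G(Q) = -13*(5 + Q) = -65 - 13*Q)
M(U) = 26*√U
√(M(G(-1)) - 39232) = √(26*√(-65 - 13*(-1)) - 39232) = √(26*√(-65 + 13) - 39232) = √(26*√(-52) - 39232) = √(26*(2*I*√13) - 39232) = √(52*I*√13 - 39232) = √(-39232 + 52*I*√13)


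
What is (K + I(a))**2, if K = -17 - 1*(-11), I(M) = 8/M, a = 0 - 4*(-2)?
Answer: 25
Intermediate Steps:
a = 8 (a = 0 + 8 = 8)
K = -6 (K = -17 + 11 = -6)
(K + I(a))**2 = (-6 + 8/8)**2 = (-6 + 8*(1/8))**2 = (-6 + 1)**2 = (-5)**2 = 25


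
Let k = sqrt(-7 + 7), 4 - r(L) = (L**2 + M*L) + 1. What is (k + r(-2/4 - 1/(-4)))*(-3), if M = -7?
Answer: -57/16 ≈ -3.5625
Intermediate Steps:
r(L) = 3 - L**2 + 7*L (r(L) = 4 - ((L**2 - 7*L) + 1) = 4 - (1 + L**2 - 7*L) = 4 + (-1 - L**2 + 7*L) = 3 - L**2 + 7*L)
k = 0 (k = sqrt(0) = 0)
(k + r(-2/4 - 1/(-4)))*(-3) = (0 + (3 - (-2/4 - 1/(-4))**2 + 7*(-2/4 - 1/(-4))))*(-3) = (0 + (3 - (-2*1/4 - 1*(-1/4))**2 + 7*(-2*1/4 - 1*(-1/4))))*(-3) = (0 + (3 - (-1/2 + 1/4)**2 + 7*(-1/2 + 1/4)))*(-3) = (0 + (3 - (-1/4)**2 + 7*(-1/4)))*(-3) = (0 + (3 - 1*1/16 - 7/4))*(-3) = (0 + (3 - 1/16 - 7/4))*(-3) = (0 + 19/16)*(-3) = (19/16)*(-3) = -57/16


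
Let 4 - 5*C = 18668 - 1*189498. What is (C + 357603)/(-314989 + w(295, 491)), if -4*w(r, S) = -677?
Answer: -7835396/6296395 ≈ -1.2444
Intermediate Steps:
w(r, S) = 677/4 (w(r, S) = -¼*(-677) = 677/4)
C = 170834/5 (C = ⅘ - (18668 - 1*189498)/5 = ⅘ - (18668 - 189498)/5 = ⅘ - ⅕*(-170830) = ⅘ + 34166 = 170834/5 ≈ 34167.)
(C + 357603)/(-314989 + w(295, 491)) = (170834/5 + 357603)/(-314989 + 677/4) = 1958849/(5*(-1259279/4)) = (1958849/5)*(-4/1259279) = -7835396/6296395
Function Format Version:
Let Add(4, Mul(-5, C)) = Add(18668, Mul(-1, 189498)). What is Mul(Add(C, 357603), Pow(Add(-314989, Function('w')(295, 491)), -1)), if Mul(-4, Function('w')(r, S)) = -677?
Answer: Rational(-7835396, 6296395) ≈ -1.2444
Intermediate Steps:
Function('w')(r, S) = Rational(677, 4) (Function('w')(r, S) = Mul(Rational(-1, 4), -677) = Rational(677, 4))
C = Rational(170834, 5) (C = Add(Rational(4, 5), Mul(Rational(-1, 5), Add(18668, Mul(-1, 189498)))) = Add(Rational(4, 5), Mul(Rational(-1, 5), Add(18668, -189498))) = Add(Rational(4, 5), Mul(Rational(-1, 5), -170830)) = Add(Rational(4, 5), 34166) = Rational(170834, 5) ≈ 34167.)
Mul(Add(C, 357603), Pow(Add(-314989, Function('w')(295, 491)), -1)) = Mul(Add(Rational(170834, 5), 357603), Pow(Add(-314989, Rational(677, 4)), -1)) = Mul(Rational(1958849, 5), Pow(Rational(-1259279, 4), -1)) = Mul(Rational(1958849, 5), Rational(-4, 1259279)) = Rational(-7835396, 6296395)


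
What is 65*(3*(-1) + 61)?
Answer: 3770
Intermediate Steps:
65*(3*(-1) + 61) = 65*(-3 + 61) = 65*58 = 3770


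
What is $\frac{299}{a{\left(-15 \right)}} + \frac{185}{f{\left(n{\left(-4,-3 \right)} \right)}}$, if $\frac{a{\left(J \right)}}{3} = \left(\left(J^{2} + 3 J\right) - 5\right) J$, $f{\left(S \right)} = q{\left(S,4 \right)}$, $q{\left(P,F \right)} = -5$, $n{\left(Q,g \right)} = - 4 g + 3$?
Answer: $- \frac{291674}{7875} \approx -37.038$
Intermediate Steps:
$n{\left(Q,g \right)} = 3 - 4 g$
$f{\left(S \right)} = -5$
$a{\left(J \right)} = 3 J \left(-5 + J^{2} + 3 J\right)$ ($a{\left(J \right)} = 3 \left(\left(J^{2} + 3 J\right) - 5\right) J = 3 \left(-5 + J^{2} + 3 J\right) J = 3 J \left(-5 + J^{2} + 3 J\right)$)
$\frac{299}{a{\left(-15 \right)}} + \frac{185}{f{\left(n{\left(-4,-3 \right)} \right)}} = \frac{299}{3 \left(-15\right) \left(-5 + \left(-15\right)^{2} + 3 \left(-15\right)\right)} + \frac{185}{-5} = \frac{299}{3 \left(-15\right) \left(-5 + 225 - 45\right)} + 185 \left(- \frac{1}{5}\right) = \frac{299}{3 \left(-15\right) 175} - 37 = \frac{299}{-7875} - 37 = 299 \left(- \frac{1}{7875}\right) - 37 = - \frac{299}{7875} - 37 = - \frac{291674}{7875}$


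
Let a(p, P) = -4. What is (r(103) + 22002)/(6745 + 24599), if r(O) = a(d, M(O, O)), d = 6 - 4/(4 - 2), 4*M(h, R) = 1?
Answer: 10999/15672 ≈ 0.70183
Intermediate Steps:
M(h, R) = 1/4 (M(h, R) = (1/4)*1 = 1/4)
d = 4 (d = 6 - 4/2 = 6 + (1/2)*(-4) = 6 - 2 = 4)
r(O) = -4
(r(103) + 22002)/(6745 + 24599) = (-4 + 22002)/(6745 + 24599) = 21998/31344 = 21998*(1/31344) = 10999/15672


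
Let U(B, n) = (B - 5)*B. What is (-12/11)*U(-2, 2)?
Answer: -168/11 ≈ -15.273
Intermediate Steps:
U(B, n) = B*(-5 + B) (U(B, n) = (-5 + B)*B = B*(-5 + B))
(-12/11)*U(-2, 2) = (-12/11)*(-2*(-5 - 2)) = ((1/11)*(-12))*(-2*(-7)) = -12/11*14 = -168/11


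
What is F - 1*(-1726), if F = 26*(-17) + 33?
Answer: 1317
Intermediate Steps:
F = -409 (F = -442 + 33 = -409)
F - 1*(-1726) = -409 - 1*(-1726) = -409 + 1726 = 1317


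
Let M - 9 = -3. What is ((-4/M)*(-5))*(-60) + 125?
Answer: -75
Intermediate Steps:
M = 6 (M = 9 - 3 = 6)
((-4/M)*(-5))*(-60) + 125 = ((-4/6)*(-5))*(-60) + 125 = (((1/6)*(-4))*(-5))*(-60) + 125 = -2/3*(-5)*(-60) + 125 = (10/3)*(-60) + 125 = -200 + 125 = -75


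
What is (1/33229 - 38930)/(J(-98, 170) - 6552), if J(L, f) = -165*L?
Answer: -1293604969/319596522 ≈ -4.0476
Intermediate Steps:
(1/33229 - 38930)/(J(-98, 170) - 6552) = (1/33229 - 38930)/(-165*(-98) - 6552) = (1/33229 - 38930)/(16170 - 6552) = -1293604969/33229/9618 = -1293604969/33229*1/9618 = -1293604969/319596522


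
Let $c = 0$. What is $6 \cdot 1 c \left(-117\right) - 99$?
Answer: $-99$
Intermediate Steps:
$6 \cdot 1 c \left(-117\right) - 99 = 6 \cdot 1 \cdot 0 \left(-117\right) - 99 = 6 \cdot 0 \left(-117\right) - 99 = 0 \left(-117\right) - 99 = 0 - 99 = -99$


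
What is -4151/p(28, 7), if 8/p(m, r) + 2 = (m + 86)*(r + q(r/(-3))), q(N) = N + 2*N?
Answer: 4151/4 ≈ 1037.8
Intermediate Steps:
q(N) = 3*N
p(m, r) = -4 (p(m, r) = 8/(-2 + (m + 86)*(r + 3*(r/(-3)))) = 8/(-2 + (86 + m)*(r + 3*(r*(-⅓)))) = 8/(-2 + (86 + m)*(r + 3*(-r/3))) = 8/(-2 + (86 + m)*(r - r)) = 8/(-2 + (86 + m)*0) = 8/(-2 + 0) = 8/(-2) = 8*(-½) = -4)
-4151/p(28, 7) = -4151/(-4) = -4151*(-¼) = 4151/4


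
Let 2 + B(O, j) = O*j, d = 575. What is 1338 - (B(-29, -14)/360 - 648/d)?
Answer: 13848349/10350 ≈ 1338.0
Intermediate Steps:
B(O, j) = -2 + O*j
1338 - (B(-29, -14)/360 - 648/d) = 1338 - ((-2 - 29*(-14))/360 - 648/575) = 1338 - ((-2 + 406)*(1/360) - 648*1/575) = 1338 - (404*(1/360) - 648/575) = 1338 - (101/90 - 648/575) = 1338 - 1*(-49/10350) = 1338 + 49/10350 = 13848349/10350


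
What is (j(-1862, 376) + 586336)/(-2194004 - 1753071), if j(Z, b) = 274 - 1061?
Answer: -585549/3947075 ≈ -0.14835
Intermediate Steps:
j(Z, b) = -787
(j(-1862, 376) + 586336)/(-2194004 - 1753071) = (-787 + 586336)/(-2194004 - 1753071) = 585549/(-3947075) = 585549*(-1/3947075) = -585549/3947075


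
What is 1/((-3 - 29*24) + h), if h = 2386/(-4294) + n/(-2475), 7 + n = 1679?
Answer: -483075/338264194 ≈ -0.0014281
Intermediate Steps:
n = 1672 (n = -7 + 1679 = 1672)
h = -594769/483075 (h = 2386/(-4294) + 1672/(-2475) = 2386*(-1/4294) + 1672*(-1/2475) = -1193/2147 - 152/225 = -594769/483075 ≈ -1.2312)
1/((-3 - 29*24) + h) = 1/((-3 - 29*24) - 594769/483075) = 1/((-3 - 696) - 594769/483075) = 1/(-699 - 594769/483075) = 1/(-338264194/483075) = -483075/338264194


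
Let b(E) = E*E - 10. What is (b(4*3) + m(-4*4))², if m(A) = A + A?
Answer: 10404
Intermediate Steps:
m(A) = 2*A
b(E) = -10 + E² (b(E) = E² - 10 = -10 + E²)
(b(4*3) + m(-4*4))² = ((-10 + (4*3)²) + 2*(-4*4))² = ((-10 + 12²) + 2*(-16))² = ((-10 + 144) - 32)² = (134 - 32)² = 102² = 10404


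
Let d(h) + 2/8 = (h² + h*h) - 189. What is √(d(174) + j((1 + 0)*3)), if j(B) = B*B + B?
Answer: √241499/2 ≈ 245.71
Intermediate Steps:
d(h) = -757/4 + 2*h² (d(h) = -¼ + ((h² + h*h) - 189) = -¼ + ((h² + h²) - 189) = -¼ + (2*h² - 189) = -¼ + (-189 + 2*h²) = -757/4 + 2*h²)
j(B) = B + B² (j(B) = B² + B = B + B²)
√(d(174) + j((1 + 0)*3)) = √((-757/4 + 2*174²) + ((1 + 0)*3)*(1 + (1 + 0)*3)) = √((-757/4 + 2*30276) + (1*3)*(1 + 1*3)) = √((-757/4 + 60552) + 3*(1 + 3)) = √(241451/4 + 3*4) = √(241451/4 + 12) = √(241499/4) = √241499/2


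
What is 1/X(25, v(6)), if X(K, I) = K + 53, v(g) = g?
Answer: 1/78 ≈ 0.012821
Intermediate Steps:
X(K, I) = 53 + K
1/X(25, v(6)) = 1/(53 + 25) = 1/78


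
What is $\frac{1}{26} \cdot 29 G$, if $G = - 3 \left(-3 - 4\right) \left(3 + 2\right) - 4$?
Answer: $\frac{2929}{26} \approx 112.65$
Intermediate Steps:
$G = 101$ ($G = - 3 \left(\left(-7\right) 5\right) - 4 = \left(-3\right) \left(-35\right) - 4 = 105 - 4 = 101$)
$\frac{1}{26} \cdot 29 G = \frac{1}{26} \cdot 29 \cdot 101 = \frac{29}{26} \cdot 101 = \frac{2929}{26}$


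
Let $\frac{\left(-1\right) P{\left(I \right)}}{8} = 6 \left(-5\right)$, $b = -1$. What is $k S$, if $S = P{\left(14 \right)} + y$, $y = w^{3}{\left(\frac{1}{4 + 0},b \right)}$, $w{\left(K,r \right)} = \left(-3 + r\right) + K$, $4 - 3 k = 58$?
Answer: $- \frac{107865}{32} \approx -3370.8$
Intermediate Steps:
$k = -18$ ($k = \frac{4}{3} - \frac{58}{3} = -18$)
$w{\left(K,r \right)} = -3 + K + r$
$P{\left(I \right)} = 240$ ($P{\left(I \right)} = - 8 \cdot 6 \left(-5\right) = \left(-8\right) \left(-30\right) = 240$)
$y = - \frac{3375}{64}$ ($y = \left(-3 + \frac{1}{4 + 0} - 1\right)^{3} = \left(-3 + \frac{1}{4} - 1\right)^{3} = \left(- \frac{15}{4}\right)^{3} = - \frac{3375}{64} \approx -52.734$)
$S = \frac{11985}{64}$ ($S = 240 - \frac{3375}{64} = \frac{11985}{64} \approx 187.27$)
$k S = \left(-18\right) \frac{11985}{64} = - \frac{107865}{32}$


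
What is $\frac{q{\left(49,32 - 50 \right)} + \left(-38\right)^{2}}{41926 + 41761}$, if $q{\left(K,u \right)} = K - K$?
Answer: $\frac{1444}{83687} \approx 0.017255$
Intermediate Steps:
$q{\left(K,u \right)} = 0$
$\frac{q{\left(49,32 - 50 \right)} + \left(-38\right)^{2}}{41926 + 41761} = \frac{0 + \left(-38\right)^{2}}{41926 + 41761} = \frac{0 + 1444}{83687} = 1444 \cdot \frac{1}{83687} = \frac{1444}{83687}$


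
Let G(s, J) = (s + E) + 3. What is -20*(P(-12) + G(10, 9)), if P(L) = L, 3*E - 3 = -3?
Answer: -20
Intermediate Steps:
E = 0 (E = 1 + (1/3)*(-3) = 1 - 1 = 0)
G(s, J) = 3 + s (G(s, J) = (s + 0) + 3 = s + 3 = 3 + s)
-20*(P(-12) + G(10, 9)) = -20*(-12 + (3 + 10)) = -20*(-12 + 13) = -20*1 = -20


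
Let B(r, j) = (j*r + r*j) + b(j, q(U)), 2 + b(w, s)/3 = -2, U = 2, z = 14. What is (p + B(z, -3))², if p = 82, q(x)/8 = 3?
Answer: 196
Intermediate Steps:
q(x) = 24 (q(x) = 8*3 = 24)
b(w, s) = -12 (b(w, s) = -6 + 3*(-2) = -6 - 6 = -12)
B(r, j) = -12 + 2*j*r (B(r, j) = (j*r + r*j) - 12 = (j*r + j*r) - 12 = 2*j*r - 12 = -12 + 2*j*r)
(p + B(z, -3))² = (82 + (-12 + 2*(-3)*14))² = (82 + (-12 - 84))² = (82 - 96)² = (-14)² = 196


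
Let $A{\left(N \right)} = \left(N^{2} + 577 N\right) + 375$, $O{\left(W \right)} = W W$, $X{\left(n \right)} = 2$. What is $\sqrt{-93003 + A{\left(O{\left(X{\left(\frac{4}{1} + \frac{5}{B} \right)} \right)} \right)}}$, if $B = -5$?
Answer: $8 i \sqrt{1411} \approx 300.51 i$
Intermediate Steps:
$O{\left(W \right)} = W^{2}$
$A{\left(N \right)} = 375 + N^{2} + 577 N$
$\sqrt{-93003 + A{\left(O{\left(X{\left(\frac{4}{1} + \frac{5}{B} \right)} \right)} \right)}} = \sqrt{-93003 + \left(375 + \left(2^{2}\right)^{2} + 577 \cdot 2^{2}\right)} = \sqrt{-93003 + \left(375 + 4^{2} + 577 \cdot 4\right)} = \sqrt{-93003 + \left(375 + 16 + 2308\right)} = \sqrt{-93003 + 2699} = \sqrt{-90304} = 8 i \sqrt{1411}$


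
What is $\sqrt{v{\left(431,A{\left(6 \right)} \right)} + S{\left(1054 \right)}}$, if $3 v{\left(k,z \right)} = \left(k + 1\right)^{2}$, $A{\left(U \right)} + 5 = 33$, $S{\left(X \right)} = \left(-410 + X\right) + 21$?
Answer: $\sqrt{62873} \approx 250.74$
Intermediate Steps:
$S{\left(X \right)} = -389 + X$
$A{\left(U \right)} = 28$ ($A{\left(U \right)} = -5 + 33 = 28$)
$v{\left(k,z \right)} = \frac{\left(1 + k\right)^{2}}{3}$ ($v{\left(k,z \right)} = \frac{\left(k + 1\right)^{2}}{3} = \frac{\left(1 + k\right)^{2}}{3}$)
$\sqrt{v{\left(431,A{\left(6 \right)} \right)} + S{\left(1054 \right)}} = \sqrt{\frac{\left(1 + 431\right)^{2}}{3} + \left(-389 + 1054\right)} = \sqrt{\frac{432^{2}}{3} + 665} = \sqrt{\frac{1}{3} \cdot 186624 + 665} = \sqrt{62208 + 665} = \sqrt{62873}$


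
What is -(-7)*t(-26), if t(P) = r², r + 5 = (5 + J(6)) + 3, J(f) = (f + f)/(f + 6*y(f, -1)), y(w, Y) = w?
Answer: 529/7 ≈ 75.571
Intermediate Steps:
J(f) = 2/7 (J(f) = (f + f)/(f + 6*f) = (2*f)/((7*f)) = (2*f)*(1/(7*f)) = 2/7)
r = 23/7 (r = -5 + ((5 + 2/7) + 3) = -5 + (37/7 + 3) = -5 + 58/7 = 23/7 ≈ 3.2857)
t(P) = 529/49 (t(P) = (23/7)² = 529/49)
-(-7)*t(-26) = -(-7)*529/49 = -1*(-529/7) = 529/7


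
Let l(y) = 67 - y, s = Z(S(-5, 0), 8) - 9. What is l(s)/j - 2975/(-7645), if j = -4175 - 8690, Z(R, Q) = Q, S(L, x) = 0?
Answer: 7550703/19670585 ≈ 0.38386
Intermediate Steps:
j = -12865
s = -1 (s = 8 - 9 = -1)
l(s)/j - 2975/(-7645) = (67 - 1*(-1))/(-12865) - 2975/(-7645) = (67 + 1)*(-1/12865) - 2975*(-1/7645) = 68*(-1/12865) + 595/1529 = -68/12865 + 595/1529 = 7550703/19670585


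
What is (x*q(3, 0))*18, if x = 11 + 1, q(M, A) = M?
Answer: 648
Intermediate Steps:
x = 12
(x*q(3, 0))*18 = (12*3)*18 = 36*18 = 648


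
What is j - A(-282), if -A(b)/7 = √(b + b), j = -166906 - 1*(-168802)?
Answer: 1896 + 14*I*√141 ≈ 1896.0 + 166.24*I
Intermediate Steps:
j = 1896 (j = -166906 + 168802 = 1896)
A(b) = -7*√2*√b (A(b) = -7*√(b + b) = -7*√2*√b)
j - A(-282) = 1896 - (-7)*√2*√(-282) = 1896 - (-7)*√2*I*√282 = 1896 - (-14)*I*√141 = 1896 + 14*I*√141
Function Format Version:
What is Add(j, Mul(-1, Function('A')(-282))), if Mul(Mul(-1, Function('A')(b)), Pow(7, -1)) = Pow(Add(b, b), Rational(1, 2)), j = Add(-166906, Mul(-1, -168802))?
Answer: Add(1896, Mul(14, I, Pow(141, Rational(1, 2)))) ≈ Add(1896.0, Mul(166.24, I))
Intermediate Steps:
j = 1896 (j = Add(-166906, 168802) = 1896)
Function('A')(b) = Mul(-7, Pow(2, Rational(1, 2)), Pow(b, Rational(1, 2))) (Function('A')(b) = Mul(-7, Pow(Add(b, b), Rational(1, 2))) = Mul(-7, Pow(Mul(2, b), Rational(1, 2))) = Mul(-7, Mul(Pow(2, Rational(1, 2)), Pow(b, Rational(1, 2)))) = Mul(-7, Pow(2, Rational(1, 2)), Pow(b, Rational(1, 2))))
Add(j, Mul(-1, Function('A')(-282))) = Add(1896, Mul(-1, Mul(-7, Pow(2, Rational(1, 2)), Pow(-282, Rational(1, 2))))) = Add(1896, Mul(-1, Mul(-7, Pow(2, Rational(1, 2)), Mul(I, Pow(282, Rational(1, 2)))))) = Add(1896, Mul(-1, Mul(-14, I, Pow(141, Rational(1, 2))))) = Add(1896, Mul(14, I, Pow(141, Rational(1, 2))))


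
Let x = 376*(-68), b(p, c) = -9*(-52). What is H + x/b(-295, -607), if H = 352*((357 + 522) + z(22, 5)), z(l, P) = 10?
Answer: 36606184/117 ≈ 3.1287e+5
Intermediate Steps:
b(p, c) = 468
H = 312928 (H = 352*((357 + 522) + 10) = 352*(879 + 10) = 352*889 = 312928)
x = -25568
H + x/b(-295, -607) = 312928 - 25568/468 = 312928 - 25568*1/468 = 312928 - 6392/117 = 36606184/117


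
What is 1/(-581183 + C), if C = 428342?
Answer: -1/152841 ≈ -6.5427e-6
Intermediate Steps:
1/(-581183 + C) = 1/(-581183 + 428342) = 1/(-152841) = -1/152841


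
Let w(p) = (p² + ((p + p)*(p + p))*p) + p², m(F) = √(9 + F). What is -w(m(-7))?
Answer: -4 - 8*√2 ≈ -15.314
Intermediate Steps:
w(p) = 2*p² + 4*p³ (w(p) = (p² + ((2*p)*(2*p))*p) + p² = (p² + (4*p²)*p) + p² = (p² + 4*p³) + p² = 2*p² + 4*p³)
-w(m(-7)) = -(√(9 - 7))²*(2 + 4*√(9 - 7)) = -(√2)²*(2 + 4*√2) = -2*(2 + 4*√2) = -(4 + 8*√2) = -4 - 8*√2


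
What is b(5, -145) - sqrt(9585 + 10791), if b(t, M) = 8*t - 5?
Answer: 35 - 6*sqrt(566) ≈ -107.74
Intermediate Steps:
b(t, M) = -5 + 8*t
b(5, -145) - sqrt(9585 + 10791) = (-5 + 8*5) - sqrt(9585 + 10791) = (-5 + 40) - sqrt(20376) = 35 - 6*sqrt(566)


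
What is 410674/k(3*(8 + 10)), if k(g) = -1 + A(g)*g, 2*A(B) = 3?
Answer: 205337/40 ≈ 5133.4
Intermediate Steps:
A(B) = 3/2 (A(B) = (1/2)*3 = 3/2)
k(g) = -1 + 3*g/2
410674/k(3*(8 + 10)) = 410674/(-1 + 3*(3*(8 + 10))/2) = 410674/(-1 + 3*(3*18)/2) = 410674/(-1 + (3/2)*54) = 410674/(-1 + 81) = 410674/80 = 410674*(1/80) = 205337/40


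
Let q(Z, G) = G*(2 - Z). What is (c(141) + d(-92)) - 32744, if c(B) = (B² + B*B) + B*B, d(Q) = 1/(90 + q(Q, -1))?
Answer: 107595/4 ≈ 26899.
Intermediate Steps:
d(Q) = 1/(88 + Q) (d(Q) = 1/(90 - (2 - Q)) = 1/(90 + (-2 + Q)) = 1/(88 + Q))
c(B) = 3*B² (c(B) = (B² + B²) + B² = 2*B² + B² = 3*B²)
(c(141) + d(-92)) - 32744 = (3*141² + 1/(88 - 92)) - 32744 = (3*19881 + 1/(-4)) - 32744 = (59643 - ¼) - 32744 = 238571/4 - 32744 = 107595/4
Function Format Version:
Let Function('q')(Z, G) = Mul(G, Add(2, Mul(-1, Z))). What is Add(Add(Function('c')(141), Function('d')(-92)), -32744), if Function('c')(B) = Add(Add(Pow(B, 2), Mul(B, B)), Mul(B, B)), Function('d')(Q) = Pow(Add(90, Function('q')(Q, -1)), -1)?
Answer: Rational(107595, 4) ≈ 26899.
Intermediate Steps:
Function('d')(Q) = Pow(Add(88, Q), -1) (Function('d')(Q) = Pow(Add(90, Mul(-1, Add(2, Mul(-1, Q)))), -1) = Pow(Add(90, Add(-2, Q)), -1) = Pow(Add(88, Q), -1))
Function('c')(B) = Mul(3, Pow(B, 2)) (Function('c')(B) = Add(Add(Pow(B, 2), Pow(B, 2)), Pow(B, 2)) = Add(Mul(2, Pow(B, 2)), Pow(B, 2)) = Mul(3, Pow(B, 2)))
Add(Add(Function('c')(141), Function('d')(-92)), -32744) = Add(Add(Mul(3, Pow(141, 2)), Pow(Add(88, -92), -1)), -32744) = Add(Add(Mul(3, 19881), Pow(-4, -1)), -32744) = Add(Add(59643, Rational(-1, 4)), -32744) = Add(Rational(238571, 4), -32744) = Rational(107595, 4)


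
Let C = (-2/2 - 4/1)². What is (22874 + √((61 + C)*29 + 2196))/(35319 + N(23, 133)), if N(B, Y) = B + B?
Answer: 22874/35365 + √4690/35365 ≈ 0.64873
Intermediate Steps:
N(B, Y) = 2*B
C = 25 (C = (-2*½ - 4*1)² = (-1 - 4)² = (-5)² = 25)
(22874 + √((61 + C)*29 + 2196))/(35319 + N(23, 133)) = (22874 + √((61 + 25)*29 + 2196))/(35319 + 2*23) = (22874 + √(86*29 + 2196))/(35319 + 46) = (22874 + √(2494 + 2196))/35365 = (22874 + √4690)*(1/35365) = 22874/35365 + √4690/35365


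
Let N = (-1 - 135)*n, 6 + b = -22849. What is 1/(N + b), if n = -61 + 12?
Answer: -1/16191 ≈ -6.1763e-5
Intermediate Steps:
b = -22855 (b = -6 - 22849 = -22855)
n = -49
N = 6664 (N = (-1 - 135)*(-49) = -136*(-49) = 6664)
1/(N + b) = 1/(6664 - 22855) = 1/(-16191) = -1/16191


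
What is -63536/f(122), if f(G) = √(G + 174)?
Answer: -15884*√74/37 ≈ -3693.0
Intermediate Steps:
f(G) = √(174 + G)
-63536/f(122) = -63536/√(174 + 122) = -63536*√74/148 = -15884*√74/37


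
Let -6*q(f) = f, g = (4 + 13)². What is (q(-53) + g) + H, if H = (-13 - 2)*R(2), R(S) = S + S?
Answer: 1427/6 ≈ 237.83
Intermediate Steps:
R(S) = 2*S
g = 289 (g = 17² = 289)
H = -60 (H = (-13 - 2)*(2*2) = -15*4 = -60)
q(f) = -f/6
(q(-53) + g) + H = (-⅙*(-53) + 289) - 60 = (53/6 + 289) - 60 = 1787/6 - 60 = 1427/6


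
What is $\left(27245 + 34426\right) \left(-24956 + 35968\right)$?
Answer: $679121052$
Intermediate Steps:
$\left(27245 + 34426\right) \left(-24956 + 35968\right) = 61671 \cdot 11012 = 679121052$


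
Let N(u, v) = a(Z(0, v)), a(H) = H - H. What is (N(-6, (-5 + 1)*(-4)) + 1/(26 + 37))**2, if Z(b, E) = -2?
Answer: 1/3969 ≈ 0.00025195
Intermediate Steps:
a(H) = 0
N(u, v) = 0
(N(-6, (-5 + 1)*(-4)) + 1/(26 + 37))**2 = (0 + 1/(26 + 37))**2 = (0 + 1/63)**2 = (1/63)**2 = 1/3969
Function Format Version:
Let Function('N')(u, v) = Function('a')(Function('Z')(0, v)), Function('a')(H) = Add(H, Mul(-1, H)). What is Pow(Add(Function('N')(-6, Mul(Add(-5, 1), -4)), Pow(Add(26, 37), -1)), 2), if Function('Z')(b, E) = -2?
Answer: Rational(1, 3969) ≈ 0.00025195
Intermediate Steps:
Function('a')(H) = 0
Function('N')(u, v) = 0
Pow(Add(Function('N')(-6, Mul(Add(-5, 1), -4)), Pow(Add(26, 37), -1)), 2) = Pow(Add(0, Pow(Add(26, 37), -1)), 2) = Pow(Add(0, Pow(63, -1)), 2) = Pow(Add(0, Rational(1, 63)), 2) = Pow(Rational(1, 63), 2) = Rational(1, 3969)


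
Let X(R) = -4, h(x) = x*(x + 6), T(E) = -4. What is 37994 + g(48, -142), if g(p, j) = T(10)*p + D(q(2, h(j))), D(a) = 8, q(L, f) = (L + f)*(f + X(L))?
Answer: 37810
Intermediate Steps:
h(x) = x*(6 + x)
q(L, f) = (-4 + f)*(L + f) (q(L, f) = (L + f)*(f - 4) = (L + f)*(-4 + f) = (-4 + f)*(L + f))
g(p, j) = 8 - 4*p (g(p, j) = -4*p + 8 = 8 - 4*p)
37994 + g(48, -142) = 37994 + (8 - 4*48) = 37994 + (8 - 192) = 37994 - 184 = 37810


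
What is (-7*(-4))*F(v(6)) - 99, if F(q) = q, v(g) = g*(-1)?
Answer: -267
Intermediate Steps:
v(g) = -g
(-7*(-4))*F(v(6)) - 99 = (-7*(-4))*(-1*6) - 99 = 28*(-6) - 99 = -168 - 99 = -267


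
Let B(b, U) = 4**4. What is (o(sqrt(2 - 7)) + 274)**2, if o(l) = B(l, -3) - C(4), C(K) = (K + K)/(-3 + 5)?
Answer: 276676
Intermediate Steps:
C(K) = K (C(K) = (2*K)/2 = (2*K)*(1/2) = K)
B(b, U) = 256
o(l) = 252 (o(l) = 256 - 1*4 = 256 - 4 = 252)
(o(sqrt(2 - 7)) + 274)**2 = (252 + 274)**2 = 526**2 = 276676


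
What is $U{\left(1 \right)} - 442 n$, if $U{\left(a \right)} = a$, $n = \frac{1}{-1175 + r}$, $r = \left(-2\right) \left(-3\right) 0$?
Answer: $\frac{1617}{1175} \approx 1.3762$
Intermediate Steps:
$r = 0$ ($r = 6 \cdot 0 = 0$)
$n = - \frac{1}{1175}$ ($n = \frac{1}{-1175 + 0} = \frac{1}{-1175} = - \frac{1}{1175} \approx -0.00085106$)
$U{\left(1 \right)} - 442 n = 1 - - \frac{442}{1175} = 1 + \frac{442}{1175} = \frac{1617}{1175}$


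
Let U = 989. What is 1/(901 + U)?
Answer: 1/1890 ≈ 0.00052910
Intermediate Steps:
1/(901 + U) = 1/(901 + 989) = 1/1890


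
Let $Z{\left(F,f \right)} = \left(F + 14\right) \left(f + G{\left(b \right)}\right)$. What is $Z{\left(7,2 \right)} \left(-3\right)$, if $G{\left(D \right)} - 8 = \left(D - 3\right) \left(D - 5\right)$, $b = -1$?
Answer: $-2142$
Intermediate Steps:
$G{\left(D \right)} = 8 + \left(-5 + D\right) \left(-3 + D\right)$ ($G{\left(D \right)} = 8 + \left(D - 3\right) \left(D - 5\right) = 8 + \left(-3 + D\right) \left(-5 + D\right) = 8 + \left(-5 + D\right) \left(-3 + D\right)$)
$Z{\left(F,f \right)} = \left(14 + F\right) \left(32 + f\right)$ ($Z{\left(F,f \right)} = \left(F + 14\right) \left(f + \left(23 + \left(-1\right)^{2} - -8\right)\right) = \left(14 + F\right) \left(f + \left(23 + 1 + 8\right)\right) = \left(14 + F\right) \left(f + 32\right) = \left(14 + F\right) \left(32 + f\right)$)
$Z{\left(7,2 \right)} \left(-3\right) = \left(448 + 14 \cdot 2 + 32 \cdot 7 + 7 \cdot 2\right) \left(-3\right) = \left(448 + 28 + 224 + 14\right) \left(-3\right) = 714 \left(-3\right) = -2142$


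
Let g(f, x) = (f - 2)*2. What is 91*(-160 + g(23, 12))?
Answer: -10738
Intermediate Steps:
g(f, x) = -4 + 2*f (g(f, x) = (-2 + f)*2 = -4 + 2*f)
91*(-160 + g(23, 12)) = 91*(-160 + (-4 + 2*23)) = 91*(-160 + (-4 + 46)) = 91*(-160 + 42) = 91*(-118) = -10738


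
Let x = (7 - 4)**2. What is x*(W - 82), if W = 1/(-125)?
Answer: -92259/125 ≈ -738.07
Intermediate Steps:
W = -1/125 ≈ -0.0080000
x = 9 (x = 3**2 = 9)
x*(W - 82) = 9*(-1/125 - 82) = 9*(-10251/125) = -92259/125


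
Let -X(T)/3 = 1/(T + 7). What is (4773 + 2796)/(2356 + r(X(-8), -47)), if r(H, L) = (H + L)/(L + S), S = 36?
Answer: 7569/2360 ≈ 3.2072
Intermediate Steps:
X(T) = -3/(7 + T) (X(T) = -3/(T + 7) = -3/(7 + T))
r(H, L) = (H + L)/(36 + L) (r(H, L) = (H + L)/(L + 36) = (H + L)/(36 + L))
(4773 + 2796)/(2356 + r(X(-8), -47)) = (4773 + 2796)/(2356 + (-3/(7 - 8) - 47)/(36 - 47)) = 7569/(2356 + (-3/(-1) - 47)/(-11)) = 7569/(2356 - (-3*(-1) - 47)/11) = 7569/(2356 - (3 - 47)/11) = 7569/(2356 - 1/11*(-44)) = 7569/(2356 + 4) = 7569/2360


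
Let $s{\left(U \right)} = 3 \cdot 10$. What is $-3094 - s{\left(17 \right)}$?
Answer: $-3124$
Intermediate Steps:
$s{\left(U \right)} = 30$
$-3094 - s{\left(17 \right)} = -3094 - 30 = -3124$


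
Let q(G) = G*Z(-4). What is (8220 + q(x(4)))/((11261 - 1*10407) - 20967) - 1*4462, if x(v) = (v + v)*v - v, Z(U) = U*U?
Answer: -89752874/20113 ≈ -4462.4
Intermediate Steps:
Z(U) = U²
x(v) = -v + 2*v² (x(v) = (2*v)*v - v = 2*v² - v = -v + 2*v²)
q(G) = 16*G (q(G) = G*(-4)² = G*16 = 16*G)
(8220 + q(x(4)))/((11261 - 1*10407) - 20967) - 1*4462 = (8220 + 16*(4*(-1 + 2*4)))/((11261 - 1*10407) - 20967) - 1*4462 = (8220 + 16*(4*(-1 + 8)))/((11261 - 10407) - 20967) - 4462 = (8220 + 16*(4*7))/(854 - 20967) - 4462 = (8220 + 16*28)/(-20113) - 4462 = (8220 + 448)*(-1/20113) - 4462 = 8668*(-1/20113) - 4462 = -8668/20113 - 4462 = -89752874/20113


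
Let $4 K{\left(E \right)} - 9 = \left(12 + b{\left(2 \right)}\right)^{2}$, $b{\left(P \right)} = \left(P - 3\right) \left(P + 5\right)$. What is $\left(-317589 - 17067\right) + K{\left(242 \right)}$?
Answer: $- \frac{669295}{2} \approx -3.3465 \cdot 10^{5}$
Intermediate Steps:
$b{\left(P \right)} = \left(-3 + P\right) \left(5 + P\right)$
$K{\left(E \right)} = \frac{17}{2}$ ($K{\left(E \right)} = \frac{9}{4} + \frac{\left(12 + \left(-15 + 2^{2} + 2 \cdot 2\right)\right)^{2}}{4} = \frac{9}{4} + \frac{\left(12 + \left(-15 + 4 + 4\right)\right)^{2}}{4} = \frac{9}{4} + \frac{\left(12 - 7\right)^{2}}{4} = \frac{9}{4} + \frac{5^{2}}{4} = \frac{9}{4} + \frac{1}{4} \cdot 25 = \frac{9}{4} + \frac{25}{4} = \frac{17}{2}$)
$\left(-317589 - 17067\right) + K{\left(242 \right)} = \left(-317589 - 17067\right) + \frac{17}{2} = -334656 + \frac{17}{2} = - \frac{669295}{2}$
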